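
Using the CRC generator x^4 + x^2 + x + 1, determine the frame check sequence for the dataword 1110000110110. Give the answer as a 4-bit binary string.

0100

Append 4 zeros: 11100001101100000. Divide by 10111 (XOR where the leading bit is 1):
  pos 0: 11100 XOR 10111 = 01011
  pos 1: 10110 XOR 10111 = 00001
  pos 5: 10110 XOR 10111 = 00001
  pos 9: 11100 XOR 10111 = 01011
  pos 10: 10110 XOR 10111 = 00001
Remainder (last 4 bits) = 0100. This is the CRC / FCS.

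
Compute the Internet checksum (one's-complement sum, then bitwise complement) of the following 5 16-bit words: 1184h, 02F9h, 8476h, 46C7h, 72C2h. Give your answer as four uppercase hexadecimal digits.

AD82

One's-complement addition (fold any carry out of bit 15 back into bit 0):
  0x1184 + 0x02F9 = 0x0147D
  0x147D + 0x8476 = 0x098F3
  0x98F3 + 0x46C7 = 0x0DFBA
  0xDFBA + 0x72C2 = 0x1527C → wrap carry → 0x527D
One's-complement sum = 0x527D.
Checksum = ~0x527D & 0xFFFF = 0xAD82.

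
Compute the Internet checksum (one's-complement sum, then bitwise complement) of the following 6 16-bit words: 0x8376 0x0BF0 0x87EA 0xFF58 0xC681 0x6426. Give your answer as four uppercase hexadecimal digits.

BEAD

One's-complement addition (fold any carry out of bit 15 back into bit 0):
  0x8376 + 0x0BF0 = 0x08F66
  0x8F66 + 0x87EA = 0x11750 → wrap carry → 0x1751
  0x1751 + 0xFF58 = 0x116A9 → wrap carry → 0x16AA
  0x16AA + 0xC681 = 0x0DD2B
  0xDD2B + 0x6426 = 0x14151 → wrap carry → 0x4152
One's-complement sum = 0x4152.
Checksum = ~0x4152 & 0xFFFF = 0xBEAD.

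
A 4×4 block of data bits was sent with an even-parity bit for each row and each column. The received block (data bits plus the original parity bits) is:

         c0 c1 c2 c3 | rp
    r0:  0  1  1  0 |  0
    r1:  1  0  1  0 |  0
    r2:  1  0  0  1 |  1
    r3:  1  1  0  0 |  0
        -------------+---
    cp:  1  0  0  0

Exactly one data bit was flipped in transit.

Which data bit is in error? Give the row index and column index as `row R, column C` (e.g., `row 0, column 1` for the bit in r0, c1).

row 2, column 3

Recompute each row's even parity and compare to rp:
  r0: data parity 0, sent rp 0 → ok
  r1: data parity 0, sent rp 0 → ok
  r2: data parity 0, sent rp 1 → mismatch
  r3: data parity 0, sent rp 0 → ok
Recompute each column's even parity and compare to cp:
  c0: data parity 1, sent cp 1 → ok
  c1: data parity 0, sent cp 0 → ok
  c2: data parity 0, sent cp 0 → ok
  c3: data parity 1, sent cp 0 → mismatch
Exactly one row (r2) and one column (c3) fail → the flipped bit is at their intersection.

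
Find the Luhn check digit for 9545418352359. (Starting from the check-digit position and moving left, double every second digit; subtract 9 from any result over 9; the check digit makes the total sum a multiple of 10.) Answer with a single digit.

Partial digits right→left: 9 5 3 2 5 3 8 1 4 5 4 5 9
Double every second digit counting from the check-digit position (so the 1st, 3rd, 5th, ... of the partial from the right).
  doubled (with −9 where >9): 9 6 1 7 8 8 9 → sum 48
  kept as-is: 5 2 3 1 5 5 → sum 21
Total = 48 + 21 = 69.
Check digit = (10 − (69 mod 10)) mod 10 = 1.

1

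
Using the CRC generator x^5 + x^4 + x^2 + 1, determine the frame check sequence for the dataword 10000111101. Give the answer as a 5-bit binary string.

10111

Append 5 zeros: 1000011110100000. Divide by 110101 (XOR where the leading bit is 1):
  pos 0: 100001 XOR 110101 = 010100
  pos 1: 101001 XOR 110101 = 011100
  pos 2: 111001 XOR 110101 = 001100
  pos 4: 110010 XOR 110101 = 000111
  pos 7: 111100 XOR 110101 = 001001
  pos 9: 100100 XOR 110101 = 010001
  pos 10: 100010 XOR 110101 = 010111
Remainder (last 5 bits) = 10111. This is the CRC / FCS.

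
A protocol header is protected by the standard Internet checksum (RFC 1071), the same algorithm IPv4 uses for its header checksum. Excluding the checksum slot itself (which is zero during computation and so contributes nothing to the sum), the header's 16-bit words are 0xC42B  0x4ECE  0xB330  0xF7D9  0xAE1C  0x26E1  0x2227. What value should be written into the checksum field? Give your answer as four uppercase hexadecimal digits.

4AD6

One's-complement addition (fold any carry out of bit 15 back into bit 0):
  0xC42B + 0x4ECE = 0x112F9 → wrap carry → 0x12FA
  0x12FA + 0xB330 = 0x0C62A
  0xC62A + 0xF7D9 = 0x1BE03 → wrap carry → 0xBE04
  0xBE04 + 0xAE1C = 0x16C20 → wrap carry → 0x6C21
  0x6C21 + 0x26E1 = 0x09302
  0x9302 + 0x2227 = 0x0B529
One's-complement sum = 0xB529.
Checksum = ~0xB529 & 0xFFFF = 0x4AD6.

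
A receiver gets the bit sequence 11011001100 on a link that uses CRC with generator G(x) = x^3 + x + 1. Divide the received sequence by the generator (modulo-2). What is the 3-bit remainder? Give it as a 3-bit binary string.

Modulo-2 division of 11011001100 by 1011:
  pos 0: 1101 XOR 1011 = 0110
  pos 1: 1101 XOR 1011 = 0110
  pos 2: 1100 XOR 1011 = 0111
  pos 3: 1110 XOR 1011 = 0101
  pos 4: 1011 XOR 1011 = 0000
Remainder = 100 (nonzero — an error is detected).

100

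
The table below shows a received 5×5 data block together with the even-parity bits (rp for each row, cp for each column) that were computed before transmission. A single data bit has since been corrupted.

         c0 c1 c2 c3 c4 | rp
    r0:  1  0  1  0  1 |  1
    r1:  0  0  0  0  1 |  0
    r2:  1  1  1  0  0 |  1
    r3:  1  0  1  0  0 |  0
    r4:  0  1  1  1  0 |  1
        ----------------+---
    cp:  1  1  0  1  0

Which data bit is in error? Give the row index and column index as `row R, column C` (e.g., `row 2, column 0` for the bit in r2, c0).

row 1, column 1

Recompute each row's even parity and compare to rp:
  r0: data parity 1, sent rp 1 → ok
  r1: data parity 1, sent rp 0 → mismatch
  r2: data parity 1, sent rp 1 → ok
  r3: data parity 0, sent rp 0 → ok
  r4: data parity 1, sent rp 1 → ok
Recompute each column's even parity and compare to cp:
  c0: data parity 1, sent cp 1 → ok
  c1: data parity 0, sent cp 1 → mismatch
  c2: data parity 0, sent cp 0 → ok
  c3: data parity 1, sent cp 1 → ok
  c4: data parity 0, sent cp 0 → ok
Exactly one row (r1) and one column (c1) fail → the flipped bit is at their intersection.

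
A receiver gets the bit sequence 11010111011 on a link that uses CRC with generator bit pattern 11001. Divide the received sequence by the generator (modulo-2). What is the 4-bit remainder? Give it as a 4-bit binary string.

0001

Modulo-2 division of 11010111011 by 11001:
  pos 0: 11010 XOR 11001 = 00011
  pos 3: 11111 XOR 11001 = 00110
  pos 5: 11001 XOR 11001 = 00000
Remainder = 0001 (nonzero — an error is detected).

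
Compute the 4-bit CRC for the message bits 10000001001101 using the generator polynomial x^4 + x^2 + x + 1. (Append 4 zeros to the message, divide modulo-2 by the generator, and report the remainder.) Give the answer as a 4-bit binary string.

Append 4 zeros: 100000010011010000. Divide by 10111 (XOR where the leading bit is 1):
  pos 0: 10000 XOR 10111 = 00111
  pos 2: 11100 XOR 10111 = 01011
  pos 3: 10111 XOR 10111 = 00000
  pos 10: 11010 XOR 10111 = 01101
  pos 11: 11010 XOR 10111 = 01101
  pos 12: 11010 XOR 10111 = 01101
  pos 13: 11010 XOR 10111 = 01101
Remainder (last 4 bits) = 1101. This is the CRC / FCS.

1101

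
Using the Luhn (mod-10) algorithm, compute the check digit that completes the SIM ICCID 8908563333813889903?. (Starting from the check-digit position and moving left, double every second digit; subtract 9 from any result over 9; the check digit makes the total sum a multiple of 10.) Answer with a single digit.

8

Partial digits right→left: 3 0 9 9 8 8 3 1 8 3 3 3 3 6 5 8 0 9 8
Double every second digit counting from the check-digit position (so the 1st, 3rd, 5th, ... of the partial from the right).
  doubled (with −9 where >9): 6 9 7 6 7 6 6 1 0 7 → sum 55
  kept as-is: 0 9 8 1 3 3 6 8 9 → sum 47
Total = 55 + 47 = 102.
Check digit = (10 − (102 mod 10)) mod 10 = 8.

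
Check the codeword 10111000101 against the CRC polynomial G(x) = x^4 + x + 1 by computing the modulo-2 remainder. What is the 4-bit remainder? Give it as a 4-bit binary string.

0000

Modulo-2 division of 10111000101 by 10011:
  pos 0: 10111 XOR 10011 = 00100
  pos 2: 10000 XOR 10011 = 00011
  pos 5: 11010 XOR 10011 = 01001
  pos 6: 10011 XOR 10011 = 00000
Remainder = 0000 (zero — the frame passes the CRC check).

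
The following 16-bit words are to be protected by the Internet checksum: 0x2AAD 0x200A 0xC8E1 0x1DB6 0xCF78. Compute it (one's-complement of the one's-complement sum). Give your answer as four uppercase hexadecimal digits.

FF37

One's-complement addition (fold any carry out of bit 15 back into bit 0):
  0x2AAD + 0x200A = 0x04AB7
  0x4AB7 + 0xC8E1 = 0x11398 → wrap carry → 0x1399
  0x1399 + 0x1DB6 = 0x0314F
  0x314F + 0xCF78 = 0x100C7 → wrap carry → 0x00C8
One's-complement sum = 0x00C8.
Checksum = ~0x00C8 & 0xFFFF = 0xFF37.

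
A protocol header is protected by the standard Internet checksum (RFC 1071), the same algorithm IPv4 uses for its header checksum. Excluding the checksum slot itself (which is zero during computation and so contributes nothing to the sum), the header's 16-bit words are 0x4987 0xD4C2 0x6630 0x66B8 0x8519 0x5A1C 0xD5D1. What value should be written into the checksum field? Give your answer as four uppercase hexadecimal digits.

One's-complement addition (fold any carry out of bit 15 back into bit 0):
  0x4987 + 0xD4C2 = 0x11E49 → wrap carry → 0x1E4A
  0x1E4A + 0x6630 = 0x0847A
  0x847A + 0x66B8 = 0x0EB32
  0xEB32 + 0x8519 = 0x1704B → wrap carry → 0x704C
  0x704C + 0x5A1C = 0x0CA68
  0xCA68 + 0xD5D1 = 0x1A039 → wrap carry → 0xA03A
One's-complement sum = 0xA03A.
Checksum = ~0xA03A & 0xFFFF = 0x5FC5.

5FC5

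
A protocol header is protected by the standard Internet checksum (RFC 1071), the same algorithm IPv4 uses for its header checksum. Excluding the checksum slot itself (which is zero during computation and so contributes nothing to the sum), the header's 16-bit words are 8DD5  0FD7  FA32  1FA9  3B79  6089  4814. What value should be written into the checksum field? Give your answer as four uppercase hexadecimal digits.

6460

One's-complement addition (fold any carry out of bit 15 back into bit 0):
  0x8DD5 + 0x0FD7 = 0x09DAC
  0x9DAC + 0xFA32 = 0x197DE → wrap carry → 0x97DF
  0x97DF + 0x1FA9 = 0x0B788
  0xB788 + 0x3B79 = 0x0F301
  0xF301 + 0x6089 = 0x1538A → wrap carry → 0x538B
  0x538B + 0x4814 = 0x09B9F
One's-complement sum = 0x9B9F.
Checksum = ~0x9B9F & 0xFFFF = 0x6460.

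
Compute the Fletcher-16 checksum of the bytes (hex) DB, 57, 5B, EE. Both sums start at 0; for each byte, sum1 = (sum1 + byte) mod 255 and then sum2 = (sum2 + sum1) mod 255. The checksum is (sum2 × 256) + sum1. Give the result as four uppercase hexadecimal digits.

1B7D

Running sums (mod 255):
  after byte 0 (DB): sum1=219, sum2=219
  after byte 1 (57): sum1=51, sum2=15
  after byte 2 (5B): sum1=142, sum2=157
  after byte 3 (EE): sum1=125, sum2=27
Checksum = sum2·256 + sum1 = 27·256 + 125 = 7037 = 0x1B7D.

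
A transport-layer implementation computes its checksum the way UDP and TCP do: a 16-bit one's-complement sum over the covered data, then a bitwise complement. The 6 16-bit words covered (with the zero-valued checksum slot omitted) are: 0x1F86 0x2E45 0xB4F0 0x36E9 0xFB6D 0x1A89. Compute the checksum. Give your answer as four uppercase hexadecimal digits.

B063

One's-complement addition (fold any carry out of bit 15 back into bit 0):
  0x1F86 + 0x2E45 = 0x04DCB
  0x4DCB + 0xB4F0 = 0x102BB → wrap carry → 0x02BC
  0x02BC + 0x36E9 = 0x039A5
  0x39A5 + 0xFB6D = 0x13512 → wrap carry → 0x3513
  0x3513 + 0x1A89 = 0x04F9C
One's-complement sum = 0x4F9C.
Checksum = ~0x4F9C & 0xFFFF = 0xB063.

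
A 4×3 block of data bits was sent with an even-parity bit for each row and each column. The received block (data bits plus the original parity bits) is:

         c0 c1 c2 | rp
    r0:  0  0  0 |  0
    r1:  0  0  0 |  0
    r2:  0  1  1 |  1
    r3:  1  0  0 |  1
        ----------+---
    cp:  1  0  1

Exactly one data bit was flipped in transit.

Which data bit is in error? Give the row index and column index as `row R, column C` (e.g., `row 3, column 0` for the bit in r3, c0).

Recompute each row's even parity and compare to rp:
  r0: data parity 0, sent rp 0 → ok
  r1: data parity 0, sent rp 0 → ok
  r2: data parity 0, sent rp 1 → mismatch
  r3: data parity 1, sent rp 1 → ok
Recompute each column's even parity and compare to cp:
  c0: data parity 1, sent cp 1 → ok
  c1: data parity 1, sent cp 0 → mismatch
  c2: data parity 1, sent cp 1 → ok
Exactly one row (r2) and one column (c1) fail → the flipped bit is at their intersection.

row 2, column 1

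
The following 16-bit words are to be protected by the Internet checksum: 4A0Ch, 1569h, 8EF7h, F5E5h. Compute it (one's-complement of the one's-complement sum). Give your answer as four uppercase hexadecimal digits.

One's-complement addition (fold any carry out of bit 15 back into bit 0):
  0x4A0C + 0x1569 = 0x05F75
  0x5F75 + 0x8EF7 = 0x0EE6C
  0xEE6C + 0xF5E5 = 0x1E451 → wrap carry → 0xE452
One's-complement sum = 0xE452.
Checksum = ~0xE452 & 0xFFFF = 0x1BAD.

1BAD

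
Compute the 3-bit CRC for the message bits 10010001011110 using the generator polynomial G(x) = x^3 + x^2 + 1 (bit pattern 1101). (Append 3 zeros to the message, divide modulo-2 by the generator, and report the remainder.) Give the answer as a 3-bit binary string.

101

Append 3 zeros: 10010001011110000. Divide by 1101 (XOR where the leading bit is 1):
  pos 0: 1001 XOR 1101 = 0100
  pos 1: 1000 XOR 1101 = 0101
  pos 2: 1010 XOR 1101 = 0111
  pos 3: 1110 XOR 1101 = 0011
  pos 5: 1110 XOR 1101 = 0011
  pos 7: 1111 XOR 1101 = 0010
  pos 9: 1011 XOR 1101 = 0110
  pos 10: 1100 XOR 1101 = 0001
  pos 13: 1000 XOR 1101 = 0101
Remainder (last 3 bits) = 101. This is the CRC / FCS.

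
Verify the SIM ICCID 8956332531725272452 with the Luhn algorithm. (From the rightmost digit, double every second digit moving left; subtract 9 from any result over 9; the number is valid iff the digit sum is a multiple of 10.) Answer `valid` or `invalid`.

valid

From the right, keep odd positions and double even positions (subtract 9 from any doubled value over 9):
  doubled (positions 2,4,...): 1 4 4 4 2 1 6 3 9 → sum 34
  kept (positions 1,3,...): 2 4 7 5 7 3 2 3 5 8 → sum 46
Total = 80.
80 mod 10 = 0, so the number is valid.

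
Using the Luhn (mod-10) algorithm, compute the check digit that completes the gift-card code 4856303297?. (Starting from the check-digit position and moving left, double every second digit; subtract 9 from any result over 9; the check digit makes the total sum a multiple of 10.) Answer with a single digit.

Partial digits right→left: 7 9 2 3 0 3 6 5 8 4
Double every second digit counting from the check-digit position (so the 1st, 3rd, 5th, ... of the partial from the right).
  doubled (with −9 where >9): 5 4 0 3 7 → sum 19
  kept as-is: 9 3 3 5 4 → sum 24
Total = 19 + 24 = 43.
Check digit = (10 − (43 mod 10)) mod 10 = 7.

7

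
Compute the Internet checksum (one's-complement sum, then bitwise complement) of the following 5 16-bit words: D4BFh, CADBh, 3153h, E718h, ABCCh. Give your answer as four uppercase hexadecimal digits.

One's-complement addition (fold any carry out of bit 15 back into bit 0):
  0xD4BF + 0xCADB = 0x19F9A → wrap carry → 0x9F9B
  0x9F9B + 0x3153 = 0x0D0EE
  0xD0EE + 0xE718 = 0x1B806 → wrap carry → 0xB807
  0xB807 + 0xABCC = 0x163D3 → wrap carry → 0x63D4
One's-complement sum = 0x63D4.
Checksum = ~0x63D4 & 0xFFFF = 0x9C2B.

9C2B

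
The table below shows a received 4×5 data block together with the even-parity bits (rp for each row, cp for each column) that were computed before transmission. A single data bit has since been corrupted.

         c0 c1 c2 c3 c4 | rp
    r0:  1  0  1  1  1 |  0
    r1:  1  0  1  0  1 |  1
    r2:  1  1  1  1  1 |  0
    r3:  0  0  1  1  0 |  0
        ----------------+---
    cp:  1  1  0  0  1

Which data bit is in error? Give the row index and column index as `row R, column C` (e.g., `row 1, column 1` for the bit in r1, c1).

row 2, column 3

Recompute each row's even parity and compare to rp:
  r0: data parity 0, sent rp 0 → ok
  r1: data parity 1, sent rp 1 → ok
  r2: data parity 1, sent rp 0 → mismatch
  r3: data parity 0, sent rp 0 → ok
Recompute each column's even parity and compare to cp:
  c0: data parity 1, sent cp 1 → ok
  c1: data parity 1, sent cp 1 → ok
  c2: data parity 0, sent cp 0 → ok
  c3: data parity 1, sent cp 0 → mismatch
  c4: data parity 1, sent cp 1 → ok
Exactly one row (r2) and one column (c3) fail → the flipped bit is at their intersection.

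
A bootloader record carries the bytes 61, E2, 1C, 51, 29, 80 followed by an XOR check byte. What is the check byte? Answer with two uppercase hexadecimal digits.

XOR the bytes together:
  start with 0x61
  0x61 ⊕ 0xE2 = 0x83
  0x83 ⊕ 0x1C = 0x9F
  0x9F ⊕ 0x51 = 0xCE
  0xCE ⊕ 0x29 = 0xE7
  0xE7 ⊕ 0x80 = 0x67

67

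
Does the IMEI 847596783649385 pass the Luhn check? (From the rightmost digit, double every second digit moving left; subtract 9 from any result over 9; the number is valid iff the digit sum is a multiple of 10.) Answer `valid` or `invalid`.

From the right, keep odd positions and double even positions (subtract 9 from any doubled value over 9):
  doubled (positions 2,4,...): 7 9 3 7 3 1 8 → sum 38
  kept (positions 1,3,...): 5 3 4 3 7 9 7 8 → sum 46
Total = 84.
84 mod 10 = 4, so the number is invalid.

invalid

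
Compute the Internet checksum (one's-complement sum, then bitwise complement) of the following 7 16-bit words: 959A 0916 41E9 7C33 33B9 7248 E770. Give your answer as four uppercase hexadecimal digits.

15C0

One's-complement addition (fold any carry out of bit 15 back into bit 0):
  0x959A + 0x0916 = 0x09EB0
  0x9EB0 + 0x41E9 = 0x0E099
  0xE099 + 0x7C33 = 0x15CCC → wrap carry → 0x5CCD
  0x5CCD + 0x33B9 = 0x09086
  0x9086 + 0x7248 = 0x102CE → wrap carry → 0x02CF
  0x02CF + 0xE770 = 0x0EA3F
One's-complement sum = 0xEA3F.
Checksum = ~0xEA3F & 0xFFFF = 0x15C0.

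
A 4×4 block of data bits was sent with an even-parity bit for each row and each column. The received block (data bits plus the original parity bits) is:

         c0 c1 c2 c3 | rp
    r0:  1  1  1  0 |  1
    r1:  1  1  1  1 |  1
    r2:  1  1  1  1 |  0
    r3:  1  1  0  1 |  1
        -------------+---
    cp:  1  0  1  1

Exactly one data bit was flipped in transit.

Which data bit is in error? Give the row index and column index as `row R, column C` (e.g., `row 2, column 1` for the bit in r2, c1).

Recompute each row's even parity and compare to rp:
  r0: data parity 1, sent rp 1 → ok
  r1: data parity 0, sent rp 1 → mismatch
  r2: data parity 0, sent rp 0 → ok
  r3: data parity 1, sent rp 1 → ok
Recompute each column's even parity and compare to cp:
  c0: data parity 0, sent cp 1 → mismatch
  c1: data parity 0, sent cp 0 → ok
  c2: data parity 1, sent cp 1 → ok
  c3: data parity 1, sent cp 1 → ok
Exactly one row (r1) and one column (c0) fail → the flipped bit is at their intersection.

row 1, column 0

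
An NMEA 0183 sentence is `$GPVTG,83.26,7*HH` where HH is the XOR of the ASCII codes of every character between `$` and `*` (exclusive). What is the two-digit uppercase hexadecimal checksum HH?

44

XOR the ASCII codes of the payload characters:
  'G' = 0x47 → acc = 0x47
  'P' = 0x50 → acc = 0x17
  'V' = 0x56 → acc = 0x41
  'T' = 0x54 → acc = 0x15
  'G' = 0x47 → acc = 0x52
  ',' = 0x2C → acc = 0x7E
  '8' = 0x38 → acc = 0x46
  '3' = 0x33 → acc = 0x75
  '.' = 0x2E → acc = 0x5B
  '2' = 0x32 → acc = 0x69
  '6' = 0x36 → acc = 0x5F
  ',' = 0x2C → acc = 0x73
  '7' = 0x37 → acc = 0x44
Checksum = 0x44.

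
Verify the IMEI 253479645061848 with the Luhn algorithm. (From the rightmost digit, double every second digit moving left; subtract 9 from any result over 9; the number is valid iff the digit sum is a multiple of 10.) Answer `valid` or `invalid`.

From the right, keep odd positions and double even positions (subtract 9 from any doubled value over 9):
  doubled (positions 2,4,...): 8 2 0 8 9 8 1 → sum 36
  kept (positions 1,3,...): 8 8 6 5 6 7 3 2 → sum 45
Total = 81.
81 mod 10 = 1, so the number is invalid.

invalid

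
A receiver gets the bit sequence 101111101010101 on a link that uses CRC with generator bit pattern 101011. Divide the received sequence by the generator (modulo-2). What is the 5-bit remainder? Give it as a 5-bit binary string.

Modulo-2 division of 101111101010101 by 101011:
  pos 0: 101111 XOR 101011 = 000100
  pos 3: 100101 XOR 101011 = 001110
  pos 5: 111001 XOR 101011 = 010010
  pos 6: 100100 XOR 101011 = 001111
  pos 8: 111110 XOR 101011 = 010101
  pos 9: 101011 XOR 101011 = 000000
Remainder = 00000 (zero — the frame passes the CRC check).

00000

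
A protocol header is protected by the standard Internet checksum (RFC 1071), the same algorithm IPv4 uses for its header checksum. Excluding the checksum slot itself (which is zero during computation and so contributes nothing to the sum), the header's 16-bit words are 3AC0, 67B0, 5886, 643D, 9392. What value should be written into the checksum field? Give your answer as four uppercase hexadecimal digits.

0D39

One's-complement addition (fold any carry out of bit 15 back into bit 0):
  0x3AC0 + 0x67B0 = 0x0A270
  0xA270 + 0x5886 = 0x0FAF6
  0xFAF6 + 0x643D = 0x15F33 → wrap carry → 0x5F34
  0x5F34 + 0x9392 = 0x0F2C6
One's-complement sum = 0xF2C6.
Checksum = ~0xF2C6 & 0xFFFF = 0x0D39.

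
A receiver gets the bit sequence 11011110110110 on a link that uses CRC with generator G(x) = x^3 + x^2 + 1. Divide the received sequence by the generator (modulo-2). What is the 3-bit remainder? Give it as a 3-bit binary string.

Modulo-2 division of 11011110110110 by 1101:
  pos 0: 1101 XOR 1101 = 0000
  pos 4: 1110 XOR 1101 = 0011
  pos 6: 1111 XOR 1101 = 0010
  pos 8: 1001 XOR 1101 = 0100
  pos 9: 1001 XOR 1101 = 0100
  pos 10: 1000 XOR 1101 = 0101
Remainder = 101 (nonzero — an error is detected).

101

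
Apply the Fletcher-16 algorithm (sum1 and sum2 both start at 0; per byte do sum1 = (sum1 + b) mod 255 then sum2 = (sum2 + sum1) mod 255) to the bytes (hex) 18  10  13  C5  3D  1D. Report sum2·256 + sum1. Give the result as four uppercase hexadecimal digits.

Running sums (mod 255):
  after byte 0 (18): sum1=24, sum2=24
  after byte 1 (10): sum1=40, sum2=64
  after byte 2 (13): sum1=59, sum2=123
  after byte 3 (C5): sum1=1, sum2=124
  after byte 4 (3D): sum1=62, sum2=186
  after byte 5 (1D): sum1=91, sum2=22
Checksum = sum2·256 + sum1 = 22·256 + 91 = 5723 = 0x165B.

165B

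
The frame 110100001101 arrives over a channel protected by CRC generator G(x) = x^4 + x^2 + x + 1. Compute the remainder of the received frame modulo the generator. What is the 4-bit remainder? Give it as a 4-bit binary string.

0000

Modulo-2 division of 110100001101 by 10111:
  pos 0: 11010 XOR 10111 = 01101
  pos 1: 11010 XOR 10111 = 01101
  pos 2: 11010 XOR 10111 = 01101
  pos 3: 11010 XOR 10111 = 01101
  pos 4: 11011 XOR 10111 = 01100
  pos 5: 11001 XOR 10111 = 01110
  pos 6: 11100 XOR 10111 = 01011
  pos 7: 10111 XOR 10111 = 00000
Remainder = 0000 (zero — the frame passes the CRC check).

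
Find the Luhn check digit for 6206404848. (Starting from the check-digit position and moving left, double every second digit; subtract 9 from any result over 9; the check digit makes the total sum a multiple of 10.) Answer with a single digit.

Partial digits right→left: 8 4 8 4 0 4 6 0 2 6
Double every second digit counting from the check-digit position (so the 1st, 3rd, 5th, ... of the partial from the right).
  doubled (with −9 where >9): 7 7 0 3 4 → sum 21
  kept as-is: 4 4 4 0 6 → sum 18
Total = 21 + 18 = 39.
Check digit = (10 − (39 mod 10)) mod 10 = 1.

1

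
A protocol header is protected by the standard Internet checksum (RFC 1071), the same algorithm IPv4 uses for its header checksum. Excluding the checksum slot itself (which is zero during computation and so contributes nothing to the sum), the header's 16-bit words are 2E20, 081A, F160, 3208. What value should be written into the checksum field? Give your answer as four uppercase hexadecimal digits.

A65C

One's-complement addition (fold any carry out of bit 15 back into bit 0):
  0x2E20 + 0x081A = 0x0363A
  0x363A + 0xF160 = 0x1279A → wrap carry → 0x279B
  0x279B + 0x3208 = 0x059A3
One's-complement sum = 0x59A3.
Checksum = ~0x59A3 & 0xFFFF = 0xA65C.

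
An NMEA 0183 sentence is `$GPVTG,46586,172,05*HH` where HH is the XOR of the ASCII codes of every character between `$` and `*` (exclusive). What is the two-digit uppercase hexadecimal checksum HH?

XOR the ASCII codes of the payload characters:
  'G' = 0x47 → acc = 0x47
  'P' = 0x50 → acc = 0x17
  'V' = 0x56 → acc = 0x41
  'T' = 0x54 → acc = 0x15
  'G' = 0x47 → acc = 0x52
  ',' = 0x2C → acc = 0x7E
  '4' = 0x34 → acc = 0x4A
  '6' = 0x36 → acc = 0x7C
  '5' = 0x35 → acc = 0x49
  '8' = 0x38 → acc = 0x71
  '6' = 0x36 → acc = 0x47
  ',' = 0x2C → acc = 0x6B
  '1' = 0x31 → acc = 0x5A
  '7' = 0x37 → acc = 0x6D
  '2' = 0x32 → acc = 0x5F
  ',' = 0x2C → acc = 0x73
  '0' = 0x30 → acc = 0x43
  '5' = 0x35 → acc = 0x76
Checksum = 0x76.

76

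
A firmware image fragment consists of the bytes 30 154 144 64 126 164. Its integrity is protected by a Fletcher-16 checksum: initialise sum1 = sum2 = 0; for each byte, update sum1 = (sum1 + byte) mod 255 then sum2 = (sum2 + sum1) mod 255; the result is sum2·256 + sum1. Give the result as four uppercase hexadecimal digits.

Running sums (mod 255):
  after byte 0 (30): sum1=30, sum2=30
  after byte 1 (154): sum1=184, sum2=214
  after byte 2 (144): sum1=73, sum2=32
  after byte 3 (64): sum1=137, sum2=169
  after byte 4 (126): sum1=8, sum2=177
  after byte 5 (164): sum1=172, sum2=94
Checksum = sum2·256 + sum1 = 94·256 + 172 = 24236 = 0x5EAC.

5EAC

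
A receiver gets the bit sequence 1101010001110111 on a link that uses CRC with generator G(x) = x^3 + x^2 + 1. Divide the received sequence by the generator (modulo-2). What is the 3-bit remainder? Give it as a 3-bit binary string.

Modulo-2 division of 1101010001110111 by 1101:
  pos 0: 1101 XOR 1101 = 0000
  pos 5: 1000 XOR 1101 = 0101
  pos 6: 1011 XOR 1101 = 0110
  pos 7: 1101 XOR 1101 = 0000
  pos 11: 1011 XOR 1101 = 0110
  pos 12: 1101 XOR 1101 = 0000
Remainder = 000 (zero — the frame passes the CRC check).

000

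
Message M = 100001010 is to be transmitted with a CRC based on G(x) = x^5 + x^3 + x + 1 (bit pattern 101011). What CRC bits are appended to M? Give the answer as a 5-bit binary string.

Append 5 zeros: 10000101000000. Divide by 101011 (XOR where the leading bit is 1):
  pos 0: 100001 XOR 101011 = 001010
  pos 2: 101001 XOR 101011 = 000010
  pos 6: 100000 XOR 101011 = 001011
  pos 8: 101100 XOR 101011 = 000111
Remainder (last 5 bits) = 00111. This is the CRC / FCS.

00111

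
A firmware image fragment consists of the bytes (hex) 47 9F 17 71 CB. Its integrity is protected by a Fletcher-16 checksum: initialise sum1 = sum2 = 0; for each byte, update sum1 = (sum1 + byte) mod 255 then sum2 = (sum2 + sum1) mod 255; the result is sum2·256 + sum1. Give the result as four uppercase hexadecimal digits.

Running sums (mod 255):
  after byte 0 (47): sum1=71, sum2=71
  after byte 1 (9F): sum1=230, sum2=46
  after byte 2 (17): sum1=253, sum2=44
  after byte 3 (71): sum1=111, sum2=155
  after byte 4 (CB): sum1=59, sum2=214
Checksum = sum2·256 + sum1 = 214·256 + 59 = 54843 = 0xD63B.

D63B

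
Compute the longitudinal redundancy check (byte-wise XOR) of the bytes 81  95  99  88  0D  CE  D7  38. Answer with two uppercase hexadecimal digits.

XOR the bytes together:
  start with 0x81
  0x81 ⊕ 0x95 = 0x14
  0x14 ⊕ 0x99 = 0x8D
  0x8D ⊕ 0x88 = 0x05
  0x05 ⊕ 0x0D = 0x08
  0x08 ⊕ 0xCE = 0xC6
  0xC6 ⊕ 0xD7 = 0x11
  0x11 ⊕ 0x38 = 0x29

29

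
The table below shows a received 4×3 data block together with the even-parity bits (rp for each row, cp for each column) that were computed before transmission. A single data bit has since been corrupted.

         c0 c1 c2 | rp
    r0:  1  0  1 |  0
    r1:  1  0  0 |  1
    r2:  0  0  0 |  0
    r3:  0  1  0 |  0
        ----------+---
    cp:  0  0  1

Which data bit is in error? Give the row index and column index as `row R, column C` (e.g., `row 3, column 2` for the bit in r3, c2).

row 3, column 1

Recompute each row's even parity and compare to rp:
  r0: data parity 0, sent rp 0 → ok
  r1: data parity 1, sent rp 1 → ok
  r2: data parity 0, sent rp 0 → ok
  r3: data parity 1, sent rp 0 → mismatch
Recompute each column's even parity and compare to cp:
  c0: data parity 0, sent cp 0 → ok
  c1: data parity 1, sent cp 0 → mismatch
  c2: data parity 1, sent cp 1 → ok
Exactly one row (r3) and one column (c1) fail → the flipped bit is at their intersection.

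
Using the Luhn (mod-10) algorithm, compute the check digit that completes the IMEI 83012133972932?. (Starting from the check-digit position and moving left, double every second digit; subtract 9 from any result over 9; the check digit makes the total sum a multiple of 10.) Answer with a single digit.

Partial digits right→left: 2 3 9 2 7 9 3 3 1 2 1 0 3 8
Double every second digit counting from the check-digit position (so the 1st, 3rd, 5th, ... of the partial from the right).
  doubled (with −9 where >9): 4 9 5 6 2 2 6 → sum 34
  kept as-is: 3 2 9 3 2 0 8 → sum 27
Total = 34 + 27 = 61.
Check digit = (10 − (61 mod 10)) mod 10 = 9.

9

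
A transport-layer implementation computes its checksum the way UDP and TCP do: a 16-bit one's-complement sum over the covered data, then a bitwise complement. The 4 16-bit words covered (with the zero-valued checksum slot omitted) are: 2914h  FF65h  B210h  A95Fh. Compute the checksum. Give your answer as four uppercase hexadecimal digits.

7C15

One's-complement addition (fold any carry out of bit 15 back into bit 0):
  0x2914 + 0xFF65 = 0x12879 → wrap carry → 0x287A
  0x287A + 0xB210 = 0x0DA8A
  0xDA8A + 0xA95F = 0x183E9 → wrap carry → 0x83EA
One's-complement sum = 0x83EA.
Checksum = ~0x83EA & 0xFFFF = 0x7C15.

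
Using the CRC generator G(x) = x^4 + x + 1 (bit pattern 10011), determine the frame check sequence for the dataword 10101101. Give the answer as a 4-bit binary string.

0000

Append 4 zeros: 101011010000. Divide by 10011 (XOR where the leading bit is 1):
  pos 0: 10101 XOR 10011 = 00110
  pos 2: 11010 XOR 10011 = 01001
  pos 3: 10011 XOR 10011 = 00000
Remainder (last 4 bits) = 0000. This is the CRC / FCS.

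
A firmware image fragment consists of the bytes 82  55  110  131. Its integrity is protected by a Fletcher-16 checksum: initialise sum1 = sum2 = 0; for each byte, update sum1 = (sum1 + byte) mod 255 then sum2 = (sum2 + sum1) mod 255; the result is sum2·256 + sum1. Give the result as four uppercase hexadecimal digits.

4F7B

Running sums (mod 255):
  after byte 0 (82): sum1=82, sum2=82
  after byte 1 (55): sum1=137, sum2=219
  after byte 2 (110): sum1=247, sum2=211
  after byte 3 (131): sum1=123, sum2=79
Checksum = sum2·256 + sum1 = 79·256 + 123 = 20347 = 0x4F7B.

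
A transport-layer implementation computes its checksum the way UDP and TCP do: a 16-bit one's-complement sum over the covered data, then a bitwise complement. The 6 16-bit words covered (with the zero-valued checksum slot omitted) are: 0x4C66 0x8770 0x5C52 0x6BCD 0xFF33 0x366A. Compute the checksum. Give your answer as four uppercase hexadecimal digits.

2E6B

One's-complement addition (fold any carry out of bit 15 back into bit 0):
  0x4C66 + 0x8770 = 0x0D3D6
  0xD3D6 + 0x5C52 = 0x13028 → wrap carry → 0x3029
  0x3029 + 0x6BCD = 0x09BF6
  0x9BF6 + 0xFF33 = 0x19B29 → wrap carry → 0x9B2A
  0x9B2A + 0x366A = 0x0D194
One's-complement sum = 0xD194.
Checksum = ~0xD194 & 0xFFFF = 0x2E6B.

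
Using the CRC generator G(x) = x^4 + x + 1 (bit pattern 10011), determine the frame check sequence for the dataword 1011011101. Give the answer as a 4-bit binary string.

Append 4 zeros: 10110111010000. Divide by 10011 (XOR where the leading bit is 1):
  pos 0: 10110 XOR 10011 = 00101
  pos 2: 10111 XOR 10011 = 00100
  pos 4: 10010 XOR 10011 = 00001
  pos 8: 11000 XOR 10011 = 01011
  pos 9: 10110 XOR 10011 = 00101
Remainder (last 4 bits) = 0101. This is the CRC / FCS.

0101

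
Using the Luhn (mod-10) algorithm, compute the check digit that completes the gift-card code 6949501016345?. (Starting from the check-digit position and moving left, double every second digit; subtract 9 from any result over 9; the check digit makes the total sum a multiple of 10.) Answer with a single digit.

9

Partial digits right→left: 5 4 3 6 1 0 1 0 5 9 4 9 6
Double every second digit counting from the check-digit position (so the 1st, 3rd, 5th, ... of the partial from the right).
  doubled (with −9 where >9): 1 6 2 2 1 8 3 → sum 23
  kept as-is: 4 6 0 0 9 9 → sum 28
Total = 23 + 28 = 51.
Check digit = (10 − (51 mod 10)) mod 10 = 9.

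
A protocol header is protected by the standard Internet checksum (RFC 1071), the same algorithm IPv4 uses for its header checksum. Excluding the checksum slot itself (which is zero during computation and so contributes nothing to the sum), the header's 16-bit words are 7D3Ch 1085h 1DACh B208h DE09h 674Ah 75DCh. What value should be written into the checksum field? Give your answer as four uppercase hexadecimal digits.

E758

One's-complement addition (fold any carry out of bit 15 back into bit 0):
  0x7D3C + 0x1085 = 0x08DC1
  0x8DC1 + 0x1DAC = 0x0AB6D
  0xAB6D + 0xB208 = 0x15D75 → wrap carry → 0x5D76
  0x5D76 + 0xDE09 = 0x13B7F → wrap carry → 0x3B80
  0x3B80 + 0x674A = 0x0A2CA
  0xA2CA + 0x75DC = 0x118A6 → wrap carry → 0x18A7
One's-complement sum = 0x18A7.
Checksum = ~0x18A7 & 0xFFFF = 0xE758.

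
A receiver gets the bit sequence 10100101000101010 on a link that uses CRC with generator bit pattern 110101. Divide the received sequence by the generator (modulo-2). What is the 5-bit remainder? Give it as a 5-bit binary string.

Modulo-2 division of 10100101000101010 by 110101:
  pos 0: 101001 XOR 110101 = 011100
  pos 1: 111000 XOR 110101 = 001101
  pos 3: 110110 XOR 110101 = 000011
  pos 7: 110010 XOR 110101 = 000111
  pos 10: 111101 XOR 110101 = 001000
Remainder = 10000 (nonzero — an error is detected).

10000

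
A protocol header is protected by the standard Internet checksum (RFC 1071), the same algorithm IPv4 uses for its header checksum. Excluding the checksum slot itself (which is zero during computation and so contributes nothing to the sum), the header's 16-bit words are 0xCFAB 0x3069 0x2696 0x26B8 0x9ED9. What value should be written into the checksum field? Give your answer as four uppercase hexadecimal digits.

13C3

One's-complement addition (fold any carry out of bit 15 back into bit 0):
  0xCFAB + 0x3069 = 0x10014 → wrap carry → 0x0015
  0x0015 + 0x2696 = 0x026AB
  0x26AB + 0x26B8 = 0x04D63
  0x4D63 + 0x9ED9 = 0x0EC3C
One's-complement sum = 0xEC3C.
Checksum = ~0xEC3C & 0xFFFF = 0x13C3.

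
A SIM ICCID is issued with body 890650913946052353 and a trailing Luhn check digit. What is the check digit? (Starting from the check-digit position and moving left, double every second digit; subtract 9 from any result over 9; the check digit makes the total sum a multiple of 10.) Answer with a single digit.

Partial digits right→left: 3 5 3 2 5 0 6 4 9 3 1 9 0 5 6 0 9 8
Double every second digit counting from the check-digit position (so the 1st, 3rd, 5th, ... of the partial from the right).
  doubled (with −9 where >9): 6 6 1 3 9 2 0 3 9 → sum 39
  kept as-is: 5 2 0 4 3 9 5 0 8 → sum 36
Total = 39 + 36 = 75.
Check digit = (10 − (75 mod 10)) mod 10 = 5.

5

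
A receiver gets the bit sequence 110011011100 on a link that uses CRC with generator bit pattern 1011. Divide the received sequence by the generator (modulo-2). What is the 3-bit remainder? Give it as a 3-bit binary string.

Modulo-2 division of 110011011100 by 1011:
  pos 0: 1100 XOR 1011 = 0111
  pos 1: 1111 XOR 1011 = 0100
  pos 2: 1001 XOR 1011 = 0010
  pos 4: 1001 XOR 1011 = 0010
  pos 6: 1011 XOR 1011 = 0000
Remainder = 000 (zero — the frame passes the CRC check).

000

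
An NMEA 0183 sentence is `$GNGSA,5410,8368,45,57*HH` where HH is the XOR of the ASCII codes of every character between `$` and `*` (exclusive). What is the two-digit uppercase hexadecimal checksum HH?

5A

XOR the ASCII codes of the payload characters:
  'G' = 0x47 → acc = 0x47
  'N' = 0x4E → acc = 0x09
  'G' = 0x47 → acc = 0x4E
  'S' = 0x53 → acc = 0x1D
  'A' = 0x41 → acc = 0x5C
  ',' = 0x2C → acc = 0x70
  '5' = 0x35 → acc = 0x45
  '4' = 0x34 → acc = 0x71
  '1' = 0x31 → acc = 0x40
  '0' = 0x30 → acc = 0x70
  ',' = 0x2C → acc = 0x5C
  '8' = 0x38 → acc = 0x64
  '3' = 0x33 → acc = 0x57
  '6' = 0x36 → acc = 0x61
  '8' = 0x38 → acc = 0x59
  ',' = 0x2C → acc = 0x75
  '4' = 0x34 → acc = 0x41
  '5' = 0x35 → acc = 0x74
  ',' = 0x2C → acc = 0x58
  '5' = 0x35 → acc = 0x6D
  '7' = 0x37 → acc = 0x5A
Checksum = 0x5A.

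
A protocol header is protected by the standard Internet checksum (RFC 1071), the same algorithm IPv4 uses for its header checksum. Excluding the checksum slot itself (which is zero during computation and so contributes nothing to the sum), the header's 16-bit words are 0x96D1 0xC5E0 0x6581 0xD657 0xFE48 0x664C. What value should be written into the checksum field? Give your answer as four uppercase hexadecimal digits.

One's-complement addition (fold any carry out of bit 15 back into bit 0):
  0x96D1 + 0xC5E0 = 0x15CB1 → wrap carry → 0x5CB2
  0x5CB2 + 0x6581 = 0x0C233
  0xC233 + 0xD657 = 0x1988A → wrap carry → 0x988B
  0x988B + 0xFE48 = 0x196D3 → wrap carry → 0x96D4
  0x96D4 + 0x664C = 0x0FD20
One's-complement sum = 0xFD20.
Checksum = ~0xFD20 & 0xFFFF = 0x02DF.

02DF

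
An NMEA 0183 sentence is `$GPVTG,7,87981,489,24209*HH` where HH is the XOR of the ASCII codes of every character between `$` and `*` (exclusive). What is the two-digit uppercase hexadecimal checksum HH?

52

XOR the ASCII codes of the payload characters:
  'G' = 0x47 → acc = 0x47
  'P' = 0x50 → acc = 0x17
  'V' = 0x56 → acc = 0x41
  'T' = 0x54 → acc = 0x15
  'G' = 0x47 → acc = 0x52
  ',' = 0x2C → acc = 0x7E
  '7' = 0x37 → acc = 0x49
  ',' = 0x2C → acc = 0x65
  '8' = 0x38 → acc = 0x5D
  '7' = 0x37 → acc = 0x6A
  '9' = 0x39 → acc = 0x53
  '8' = 0x38 → acc = 0x6B
  '1' = 0x31 → acc = 0x5A
  ',' = 0x2C → acc = 0x76
  '4' = 0x34 → acc = 0x42
  '8' = 0x38 → acc = 0x7A
  '9' = 0x39 → acc = 0x43
  ',' = 0x2C → acc = 0x6F
  '2' = 0x32 → acc = 0x5D
  '4' = 0x34 → acc = 0x69
  '2' = 0x32 → acc = 0x5B
  '0' = 0x30 → acc = 0x6B
  '9' = 0x39 → acc = 0x52
Checksum = 0x52.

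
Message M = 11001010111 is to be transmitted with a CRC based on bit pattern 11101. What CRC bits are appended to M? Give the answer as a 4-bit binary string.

0001

Append 4 zeros: 110010101110000. Divide by 11101 (XOR where the leading bit is 1):
  pos 0: 11001 XOR 11101 = 00100
  pos 2: 10001 XOR 11101 = 01100
  pos 3: 11000 XOR 11101 = 00101
  pos 5: 10111 XOR 11101 = 01010
  pos 6: 10101 XOR 11101 = 01000
  pos 7: 10000 XOR 11101 = 01101
  pos 8: 11010 XOR 11101 = 00111
  pos 10: 11100 XOR 11101 = 00001
Remainder (last 4 bits) = 0001. This is the CRC / FCS.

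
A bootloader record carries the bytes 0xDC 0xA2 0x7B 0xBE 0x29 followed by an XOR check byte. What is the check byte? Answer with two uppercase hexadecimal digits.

XOR the bytes together:
  start with 0xDC
  0xDC ⊕ 0xA2 = 0x7E
  0x7E ⊕ 0x7B = 0x05
  0x05 ⊕ 0xBE = 0xBB
  0xBB ⊕ 0x29 = 0x92

92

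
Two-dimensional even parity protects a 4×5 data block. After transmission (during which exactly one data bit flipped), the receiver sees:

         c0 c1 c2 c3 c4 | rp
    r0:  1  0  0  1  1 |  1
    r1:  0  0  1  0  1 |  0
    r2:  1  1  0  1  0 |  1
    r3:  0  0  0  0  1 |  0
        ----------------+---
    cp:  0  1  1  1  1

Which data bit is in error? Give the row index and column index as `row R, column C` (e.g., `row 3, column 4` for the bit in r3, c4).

Recompute each row's even parity and compare to rp:
  r0: data parity 1, sent rp 1 → ok
  r1: data parity 0, sent rp 0 → ok
  r2: data parity 1, sent rp 1 → ok
  r3: data parity 1, sent rp 0 → mismatch
Recompute each column's even parity and compare to cp:
  c0: data parity 0, sent cp 0 → ok
  c1: data parity 1, sent cp 1 → ok
  c2: data parity 1, sent cp 1 → ok
  c3: data parity 0, sent cp 1 → mismatch
  c4: data parity 1, sent cp 1 → ok
Exactly one row (r3) and one column (c3) fail → the flipped bit is at their intersection.

row 3, column 3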